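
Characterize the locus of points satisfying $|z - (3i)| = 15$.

|z - z0| = r describes a circle centered at z0 with radius r
Here z0 = 3i and r = 15
Locus: Circle centered at (0, 3) with radius 15


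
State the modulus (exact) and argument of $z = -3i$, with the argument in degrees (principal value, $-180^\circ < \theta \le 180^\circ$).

|z| = sqrt(0^2 + (-3)^2) = 3
a = 0 and b < 0, so z lies on the negative imaginary axis: arg(z) = -90°


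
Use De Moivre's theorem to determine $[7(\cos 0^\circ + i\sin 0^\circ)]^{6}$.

By De Moivre: z^n = r^n(cos(nθ) + i sin(nθ))
= 7^6(cos(6*0°) + i sin(6*0°))
= 117649(cos 0° + i sin 0°)
= 117649


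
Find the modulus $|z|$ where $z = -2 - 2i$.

|z| = sqrt(a^2 + b^2) = sqrt((-2)^2 + (-2)^2) = sqrt(8) = sqrt(8)


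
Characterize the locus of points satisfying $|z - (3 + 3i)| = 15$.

|z - z0| = r describes a circle centered at z0 with radius r
Here z0 = 3 + 3i and r = 15
Locus: Circle centered at (3, 3) with radius 15


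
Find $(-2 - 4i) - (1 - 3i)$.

(-2 - 1) + (-4 - (-3))i = -3 - i


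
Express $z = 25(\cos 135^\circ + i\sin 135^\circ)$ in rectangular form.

a = r cos θ = 25 * -sqrt(2)/2 = -25*sqrt(2)/2
b = r sin θ = 25 * sqrt(2)/2 = 25*sqrt(2)/2
z = -25*sqrt(2)/2 + (25*sqrt(2)/2)i


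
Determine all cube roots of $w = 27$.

|w| = 27, arg(w) = 0°
Root modulus = 27^(1/3) = 3
Root arguments: θ_k = (0° + 360°k)/3 for k = 0, 1, ..., 2
Roots: 3, -3/2 + (3*sqrt(3)/2)i, -3/2 - (3*sqrt(3)/2)i


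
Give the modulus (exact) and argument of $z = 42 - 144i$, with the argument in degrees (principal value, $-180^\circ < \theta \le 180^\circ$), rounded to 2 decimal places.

|z| = sqrt(42^2 + (-144)^2) = 150
arg(z) = arctan(b/a) = arctan(-144/42) (quadrant-adjusted) = -73.74°


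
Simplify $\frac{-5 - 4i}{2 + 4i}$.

Multiply numerator and denominator by conjugate (2 - 4i):
= (-5 - 4i)(2 - 4i) / (2^2 + 4^2)
= (-26 + 12i) / 20
Divide through by 2: (-13 + 6i) / 10
= -13/10 + (3/5)i


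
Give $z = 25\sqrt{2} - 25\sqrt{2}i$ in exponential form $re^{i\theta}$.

r = |z| = sqrt((25*sqrt(2))^2 + (-25*sqrt(2))^2) = sqrt(1250 + 1250) = sqrt(2500) = 50
θ = arctan(b/a) = arctan(-35.3553/35.3553) (quadrant-adjusted) = -45° = -π/4
z = 50e^(-i*π/4)


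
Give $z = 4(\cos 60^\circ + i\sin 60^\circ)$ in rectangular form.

a = r cos θ = 4 * 1/2 = 2
b = r sin θ = 4 * sqrt(3)/2 = 2*sqrt(3)
z = 2 + 2*sqrt(3)i


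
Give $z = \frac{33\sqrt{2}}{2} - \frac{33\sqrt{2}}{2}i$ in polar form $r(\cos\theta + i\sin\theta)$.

r = |z| = sqrt(a^2 + b^2) = sqrt((33*sqrt(2)/2)^2 + (-33*sqrt(2)/2)^2) = sqrt(1089/2 + 1089/2) = sqrt(1089) = 33
θ = arctan(b/a) = arctan(-23.3345/23.3345) (quadrant-adjusted) = 315°
z = 33(cos 315° + i sin 315°)


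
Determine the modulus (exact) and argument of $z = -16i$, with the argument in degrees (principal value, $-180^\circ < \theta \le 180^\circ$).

|z| = sqrt(0^2 + (-16)^2) = 16
a = 0 and b < 0, so z lies on the negative imaginary axis: arg(z) = -90°


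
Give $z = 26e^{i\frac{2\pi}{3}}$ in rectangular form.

a = r cos θ = 26 * -1/2 = -13
b = r sin θ = 26 * sqrt(3)/2 = 13*sqrt(3)
z = -13 + 13*sqrt(3)i


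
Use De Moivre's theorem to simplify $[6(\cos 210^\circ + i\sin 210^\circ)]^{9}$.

By De Moivre: z^n = r^n(cos(nθ) + i sin(nθ))
= 6^9(cos(9*210°) + i sin(9*210°))
= 10077696(cos 90° + i sin 90°)
= 10077696i


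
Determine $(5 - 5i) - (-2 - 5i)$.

(5 - (-2)) + (-5 - (-5))i = 7


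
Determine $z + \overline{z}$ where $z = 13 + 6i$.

z + conjugate(z) = (a + bi) + (a - bi) = 2a
= 2 * 13 = 26


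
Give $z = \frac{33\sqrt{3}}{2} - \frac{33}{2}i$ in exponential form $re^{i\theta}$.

r = |z| = sqrt((33*sqrt(3)/2)^2 + (-33/2)^2) = sqrt(3267/4 + 1089/4) = sqrt(1089) = 33
θ = arctan(b/a) = arctan(-16.5/28.5788) (quadrant-adjusted) = -30° = -π/6
z = 33e^(-i*π/6)


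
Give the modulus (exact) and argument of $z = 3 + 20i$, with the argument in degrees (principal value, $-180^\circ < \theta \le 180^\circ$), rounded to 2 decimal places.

|z| = sqrt(3^2 + 20^2) = sqrt(409)
arg(z) = arctan(b/a) = arctan(20/3) (quadrant-adjusted) = 81.47°


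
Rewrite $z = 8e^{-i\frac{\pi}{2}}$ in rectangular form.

a = r cos θ = 8 * 0 = 0
b = r sin θ = 8 * -1 = -8
z = -8i


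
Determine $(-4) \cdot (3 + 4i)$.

(a1*a2 - b1*b2) + (a1*b2 + b1*a2)i
= (-12 - 0) + (-16 + 0)i
= -12 - 16i


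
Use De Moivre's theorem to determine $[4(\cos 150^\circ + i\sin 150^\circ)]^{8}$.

By De Moivre: z^n = r^n(cos(nθ) + i sin(nθ))
= 4^8(cos(8*150°) + i sin(8*150°))
= 65536(cos 120° + i sin 120°)
= -32768 + 32768*sqrt(3)i


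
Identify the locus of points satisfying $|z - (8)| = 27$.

|z - z0| = r describes a circle centered at z0 with radius r
Here z0 = 8 and r = 27
Locus: Circle centered at (8, 0) with radius 27


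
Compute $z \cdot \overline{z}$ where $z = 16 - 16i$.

z * conjugate(z) = |z|^2 = a^2 + b^2
= 16^2 + (-16)^2 = 512


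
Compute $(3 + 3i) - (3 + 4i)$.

(3 - 3) + (3 - 4)i = -i


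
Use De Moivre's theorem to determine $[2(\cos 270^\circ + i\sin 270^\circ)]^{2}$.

By De Moivre: z^n = r^n(cos(nθ) + i sin(nθ))
= 2^2(cos(2*270°) + i sin(2*270°))
= 4(cos 180° + i sin 180°)
= -4


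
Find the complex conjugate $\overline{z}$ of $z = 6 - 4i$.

If z = a + bi, then conjugate(z) = a - bi
conjugate(6 - 4i) = 6 + 4i


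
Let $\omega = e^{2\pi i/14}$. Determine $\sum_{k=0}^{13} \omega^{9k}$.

Let ζ = ω^9 = e^(2πi·9/14). Since 14 ∤ 9, ζ ≠ 1.
Sum = Σ_{k=0}^{13} ζ^k = (ζ^14 - 1)/(ζ - 1) = (ω^{9·14} - 1)/(ζ - 1) = (1 - 1)/(ζ - 1) = 0


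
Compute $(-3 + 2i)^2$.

(a + bi)^2 = a^2 - b^2 + 2abi
= (-3)^2 - 2^2 + 2*(-3)*2i
= 5 - 12i


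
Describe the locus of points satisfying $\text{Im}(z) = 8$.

Im(z) = y where z = x + yi; the equation y = 8 is satisfied by all points with that y-coordinate
Locus: Horizontal line y = 8


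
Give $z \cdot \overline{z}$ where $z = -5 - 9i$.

z * conjugate(z) = |z|^2 = a^2 + b^2
= (-5)^2 + (-9)^2 = 106


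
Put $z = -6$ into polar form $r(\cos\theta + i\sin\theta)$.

r = |z| = sqrt(a^2 + b^2) = sqrt((-6)^2 + (0)^2) = sqrt(36 + 0) = sqrt(36) = 6
b = 0 and a < 0, so z lies on the negative real axis: θ = 180°
z = 6(cos 180° + i sin 180°)


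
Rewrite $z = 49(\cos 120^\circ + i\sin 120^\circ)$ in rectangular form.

a = r cos θ = 49 * -1/2 = -49/2
b = r sin θ = 49 * sqrt(3)/2 = 49*sqrt(3)/2
z = -49/2 + (49*sqrt(3)/2)i


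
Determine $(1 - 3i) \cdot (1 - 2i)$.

(a1*a2 - b1*b2) + (a1*b2 + b1*a2)i
= (1 - 6) + (-2 + (-3))i
= -5 - 5i


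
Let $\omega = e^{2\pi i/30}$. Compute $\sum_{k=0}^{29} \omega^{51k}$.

Let ζ = ω^51 = e^(2πi·51/30). Since 30 ∤ 51, ζ ≠ 1.
Sum = Σ_{k=0}^{29} ζ^k = (ζ^30 - 1)/(ζ - 1) = (ω^{51·30} - 1)/(ζ - 1) = (1 - 1)/(ζ - 1) = 0


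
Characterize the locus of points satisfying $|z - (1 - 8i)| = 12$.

|z - z0| = r describes a circle centered at z0 with radius r
Here z0 = 1 - 8i and r = 12
Locus: Circle centered at (1, -8) with radius 12


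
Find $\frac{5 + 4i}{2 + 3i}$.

Multiply numerator and denominator by conjugate (2 - 3i):
= (5 + 4i)(2 - 3i) / (2^2 + 3^2)
= (22 - 7i) / 13
= 22/13 - (7/13)i


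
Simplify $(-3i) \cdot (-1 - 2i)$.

(a1*a2 - b1*b2) + (a1*b2 + b1*a2)i
= (0 - 6) + (0 + 3)i
= -6 + 3i


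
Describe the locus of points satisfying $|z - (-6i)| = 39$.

|z - z0| = r describes a circle centered at z0 with radius r
Here z0 = -6i and r = 39
Locus: Circle centered at (0, -6) with radius 39


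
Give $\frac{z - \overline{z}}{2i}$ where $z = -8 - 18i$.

z - conjugate(z) = 2bi
(z - conjugate(z))/(2i) = 2bi/(2i) = b = -18


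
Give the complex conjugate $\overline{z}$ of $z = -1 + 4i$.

If z = a + bi, then conjugate(z) = a - bi
conjugate(-1 + 4i) = -1 - 4i


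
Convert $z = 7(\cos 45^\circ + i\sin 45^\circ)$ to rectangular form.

a = r cos θ = 7 * sqrt(2)/2 = 7*sqrt(2)/2
b = r sin θ = 7 * sqrt(2)/2 = 7*sqrt(2)/2
z = 7*sqrt(2)/2 + (7*sqrt(2)/2)i


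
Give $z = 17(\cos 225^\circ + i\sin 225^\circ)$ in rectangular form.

a = r cos θ = 17 * -sqrt(2)/2 = -17*sqrt(2)/2
b = r sin θ = 17 * -sqrt(2)/2 = -17*sqrt(2)/2
z = -17*sqrt(2)/2 - (17*sqrt(2)/2)i


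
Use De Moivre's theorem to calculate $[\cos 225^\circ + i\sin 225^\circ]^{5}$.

By De Moivre: z^n = r^n(cos(nθ) + i sin(nθ))
= 1^5(cos(5*225°) + i sin(5*225°))
= 1(cos 45° + i sin 45°)
= sqrt(2)/2 + (sqrt(2)/2)i


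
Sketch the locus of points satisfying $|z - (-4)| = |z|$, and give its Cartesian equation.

|z - z1| = |z - z2| means z is equidistant from z1 and z2,
i.e. the perpendicular bisector of the segment from (-4, 0) to (0, 0) (midpoint (-2, 0)).
With z = x + yi, square both sides:
(x - (-4))^2 + (y - 0)^2 = (x - 0)^2 + (y - 0)^2
The x^2 and y^2 terms cancel: 8x + 0y = 0 - 16 = -16
Simplify: x = -2
Locus: Perpendicular bisector of the segment from (-4, 0) to (0, 0): the line x = -2


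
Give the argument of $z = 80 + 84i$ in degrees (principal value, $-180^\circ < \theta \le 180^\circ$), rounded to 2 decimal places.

θ = arctan(b/a) = arctan(84/80) (quadrant-adjusted) = 46.40°


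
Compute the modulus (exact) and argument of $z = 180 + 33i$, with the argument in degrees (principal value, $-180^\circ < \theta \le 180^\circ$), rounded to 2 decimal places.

|z| = sqrt(180^2 + 33^2) = 183
arg(z) = arctan(b/a) = arctan(33/180) (quadrant-adjusted) = 10.39°


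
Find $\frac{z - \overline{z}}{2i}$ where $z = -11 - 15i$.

z - conjugate(z) = 2bi
(z - conjugate(z))/(2i) = 2bi/(2i) = b = -15


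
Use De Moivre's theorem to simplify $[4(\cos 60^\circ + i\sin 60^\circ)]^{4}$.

By De Moivre: z^n = r^n(cos(nθ) + i sin(nθ))
= 4^4(cos(4*60°) + i sin(4*60°))
= 256(cos 240° + i sin 240°)
= -128 - 128*sqrt(3)i


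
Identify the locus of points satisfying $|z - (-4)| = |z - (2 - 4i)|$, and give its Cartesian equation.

|z - z1| = |z - z2| means z is equidistant from z1 and z2,
i.e. the perpendicular bisector of the segment from (-4, 0) to (2, -4) (midpoint (-1, -2)).
With z = x + yi, square both sides:
(x - (-4))^2 + (y - 0)^2 = (x - 2)^2 + (y - (-4))^2
The x^2 and y^2 terms cancel: 12x + (-8)y = 20 - 16 = 4
Simplify: 3x - 2y = 1
Locus: Perpendicular bisector of the segment from (-4, 0) to (2, -4): the line 3x - 2y = 1


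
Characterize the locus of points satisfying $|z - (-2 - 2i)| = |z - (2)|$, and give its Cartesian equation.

|z - z1| = |z - z2| means z is equidistant from z1 and z2,
i.e. the perpendicular bisector of the segment from (-2, -2) to (2, 0) (midpoint (0, -1)).
With z = x + yi, square both sides:
(x - (-2))^2 + (y - (-2))^2 = (x - 2)^2 + (y - 0)^2
The x^2 and y^2 terms cancel: 8x + 4y = 4 - 8 = -4
Simplify: 2x + y = -1
Locus: Perpendicular bisector of the segment from (-2, -2) to (2, 0): the line 2x + y = -1


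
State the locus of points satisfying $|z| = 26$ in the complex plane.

|z| = 26 means sqrt(x^2 + y^2) = 26
This is a circle of radius 26 centered at the origin


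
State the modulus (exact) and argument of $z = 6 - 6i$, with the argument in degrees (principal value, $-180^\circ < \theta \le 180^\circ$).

|z| = sqrt(6^2 + (-6)^2) = sqrt(72)
arg(z) = arctan(b/a) = arctan(-6/6) (quadrant-adjusted) = -45°


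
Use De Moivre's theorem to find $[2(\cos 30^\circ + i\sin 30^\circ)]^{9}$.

By De Moivre: z^n = r^n(cos(nθ) + i sin(nθ))
= 2^9(cos(9*30°) + i sin(9*30°))
= 512(cos 270° + i sin 270°)
= -512i


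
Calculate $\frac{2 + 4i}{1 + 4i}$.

Multiply numerator and denominator by conjugate (1 - 4i):
= (2 + 4i)(1 - 4i) / (1^2 + 4^2)
= (18 - 4i) / 17
= 18/17 - (4/17)i


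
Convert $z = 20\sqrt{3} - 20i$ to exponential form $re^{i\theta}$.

r = |z| = sqrt((20*sqrt(3))^2 + (-20)^2) = sqrt(1200 + 400) = sqrt(1600) = 40
θ = arctan(b/a) = arctan(-20/34.641) (quadrant-adjusted) = -30° = -π/6
z = 40e^(-i*π/6)


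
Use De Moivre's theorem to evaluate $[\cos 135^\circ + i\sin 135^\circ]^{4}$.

By De Moivre: z^n = r^n(cos(nθ) + i sin(nθ))
= 1^4(cos(4*135°) + i sin(4*135°))
= 1(cos 180° + i sin 180°)
= -1


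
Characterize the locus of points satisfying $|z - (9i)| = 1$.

|z - z0| = r describes a circle centered at z0 with radius r
Here z0 = 9i and r = 1
Locus: Circle centered at (0, 9) with radius 1


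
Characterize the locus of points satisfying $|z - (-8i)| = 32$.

|z - z0| = r describes a circle centered at z0 with radius r
Here z0 = -8i and r = 32
Locus: Circle centered at (0, -8) with radius 32


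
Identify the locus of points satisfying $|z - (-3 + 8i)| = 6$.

|z - z0| = r describes a circle centered at z0 with radius r
Here z0 = -3 + 8i and r = 6
Locus: Circle centered at (-3, 8) with radius 6


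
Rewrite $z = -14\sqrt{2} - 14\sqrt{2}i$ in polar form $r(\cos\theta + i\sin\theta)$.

r = |z| = sqrt(a^2 + b^2) = sqrt((-14*sqrt(2))^2 + (-14*sqrt(2))^2) = sqrt(392 + 392) = sqrt(784) = 28
θ = arctan(b/a) = arctan(-19.799/-19.799) (quadrant-adjusted) = 225°
z = 28(cos 225° + i sin 225°)


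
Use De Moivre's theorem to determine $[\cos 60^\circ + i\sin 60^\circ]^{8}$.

By De Moivre: z^n = r^n(cos(nθ) + i sin(nθ))
= 1^8(cos(8*60°) + i sin(8*60°))
= 1(cos 120° + i sin 120°)
= -1/2 + (sqrt(3)/2)i


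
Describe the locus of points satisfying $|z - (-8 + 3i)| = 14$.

|z - z0| = r describes a circle centered at z0 with radius r
Here z0 = -8 + 3i and r = 14
Locus: Circle centered at (-8, 3) with radius 14


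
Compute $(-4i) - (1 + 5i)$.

(0 - 1) + (-4 - 5)i = -1 - 9i


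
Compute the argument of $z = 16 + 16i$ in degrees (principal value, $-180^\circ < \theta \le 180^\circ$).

θ = arctan(b/a) = arctan(16/16) (quadrant-adjusted) = 45°


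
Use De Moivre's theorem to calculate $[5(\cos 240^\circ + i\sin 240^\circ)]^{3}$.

By De Moivre: z^n = r^n(cos(nθ) + i sin(nθ))
= 5^3(cos(3*240°) + i sin(3*240°))
= 125(cos 0° + i sin 0°)
= 125


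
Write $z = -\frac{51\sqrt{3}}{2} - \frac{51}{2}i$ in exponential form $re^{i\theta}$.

r = |z| = sqrt((-51*sqrt(3)/2)^2 + (-51/2)^2) = sqrt(7803/4 + 2601/4) = sqrt(2601) = 51
θ = arctan(b/a) = arctan(-25.5/-44.1673) (quadrant-adjusted) = 210° = 7π/6
z = 51e^(i*7π/6)


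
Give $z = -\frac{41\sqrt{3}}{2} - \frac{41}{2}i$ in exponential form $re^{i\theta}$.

r = |z| = sqrt((-41*sqrt(3)/2)^2 + (-41/2)^2) = sqrt(5043/4 + 1681/4) = sqrt(1681) = 41
θ = arctan(b/a) = arctan(-20.5/-35.507) (quadrant-adjusted) = -150° = -5π/6
z = 41e^(-i*5π/6)


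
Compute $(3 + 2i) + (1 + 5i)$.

(3 + 1) + (2 + 5)i = 4 + 7i


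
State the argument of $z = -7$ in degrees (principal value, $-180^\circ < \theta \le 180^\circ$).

b = 0 and a < 0, so z lies on the negative real axis: θ = 180°


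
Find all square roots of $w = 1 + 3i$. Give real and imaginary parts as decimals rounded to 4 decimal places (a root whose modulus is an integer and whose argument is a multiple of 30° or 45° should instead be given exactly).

|w| = sqrt(10) ≈ 3.162278, arg(w) ≈ 71.565051°
Root modulus = sqrt(10)^(1/2) ≈ 1.778279
Root arguments: θ_k = (arg(w) + 360°k)/2 for k = 0, 1, ..., 1
Compute each root as (root modulus)(cos θ_k + i sin θ_k) using full-precision intermediates, then round to 4 decimal places.
Roots: 1.4426 + 1.0398i, -1.4426 - 1.0398i


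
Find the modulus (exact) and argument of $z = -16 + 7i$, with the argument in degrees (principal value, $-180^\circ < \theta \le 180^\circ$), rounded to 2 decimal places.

|z| = sqrt((-16)^2 + 7^2) = sqrt(305)
arg(z) = arctan(b/a) = arctan(7/-16) (quadrant-adjusted) = 156.37°


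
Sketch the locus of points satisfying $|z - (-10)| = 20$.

|z - z0| = r describes a circle centered at z0 with radius r
Here z0 = -10 and r = 20
Locus: Circle centered at (-10, 0) with radius 20


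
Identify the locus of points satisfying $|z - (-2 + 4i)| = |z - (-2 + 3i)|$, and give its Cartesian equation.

|z - z1| = |z - z2| means z is equidistant from z1 and z2,
i.e. the perpendicular bisector of the segment from (-2, 4) to (-2, 3) (midpoint (-2, 7/2)).
With z = x + yi, square both sides:
(x - (-2))^2 + (y - 4)^2 = (x - (-2))^2 + (y - 3)^2
The x^2 and y^2 terms cancel: 0x + (-2)y = 13 - 20 = -7
Simplify: y = 7/2
Locus: Perpendicular bisector of the segment from (-2, 4) to (-2, 3): the line y = 7/2


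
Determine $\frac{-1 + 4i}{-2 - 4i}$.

Multiply numerator and denominator by conjugate (-2 + 4i):
= (-1 + 4i)(-2 + 4i) / ((-2)^2 + (-4)^2)
= (-14 - 12i) / 20
Divide through by 2: (-7 - 6i) / 10
= -7/10 - (3/5)i


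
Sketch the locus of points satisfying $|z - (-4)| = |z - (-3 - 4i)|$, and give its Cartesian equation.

|z - z1| = |z - z2| means z is equidistant from z1 and z2,
i.e. the perpendicular bisector of the segment from (-4, 0) to (-3, -4) (midpoint (-7/2, -2)).
With z = x + yi, square both sides:
(x - (-4))^2 + (y - 0)^2 = (x - (-3))^2 + (y - (-4))^2
The x^2 and y^2 terms cancel: 2x + (-8)y = 25 - 16 = 9
Simplify: 2x - 8y = 9
Locus: Perpendicular bisector of the segment from (-4, 0) to (-3, -4): the line 2x - 8y = 9


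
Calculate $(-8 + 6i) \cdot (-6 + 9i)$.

(a1*a2 - b1*b2) + (a1*b2 + b1*a2)i
= (48 - 54) + (-72 + (-36))i
= -6 - 108i


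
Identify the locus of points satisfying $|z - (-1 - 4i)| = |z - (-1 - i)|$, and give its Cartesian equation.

|z - z1| = |z - z2| means z is equidistant from z1 and z2,
i.e. the perpendicular bisector of the segment from (-1, -4) to (-1, -1) (midpoint (-1, -5/2)).
With z = x + yi, square both sides:
(x - (-1))^2 + (y - (-4))^2 = (x - (-1))^2 + (y - (-1))^2
The x^2 and y^2 terms cancel: 0x + 6y = 2 - 17 = -15
Simplify: y = -5/2
Locus: Perpendicular bisector of the segment from (-1, -4) to (-1, -1): the line y = -5/2


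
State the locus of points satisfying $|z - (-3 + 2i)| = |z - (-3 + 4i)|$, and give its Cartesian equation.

|z - z1| = |z - z2| means z is equidistant from z1 and z2,
i.e. the perpendicular bisector of the segment from (-3, 2) to (-3, 4) (midpoint (-3, 3)).
With z = x + yi, square both sides:
(x - (-3))^2 + (y - 2)^2 = (x - (-3))^2 + (y - 4)^2
The x^2 and y^2 terms cancel: 0x + 4y = 25 - 13 = 12
Simplify: y = 3
Locus: Perpendicular bisector of the segment from (-3, 2) to (-3, 4): the line y = 3


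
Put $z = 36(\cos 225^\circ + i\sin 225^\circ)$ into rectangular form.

a = r cos θ = 36 * -sqrt(2)/2 = -18*sqrt(2)
b = r sin θ = 36 * -sqrt(2)/2 = -18*sqrt(2)
z = -18*sqrt(2) - 18*sqrt(2)i


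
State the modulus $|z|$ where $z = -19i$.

|z| = sqrt(a^2 + b^2) = sqrt(0^2 + (-19)^2) = sqrt(361) = 19


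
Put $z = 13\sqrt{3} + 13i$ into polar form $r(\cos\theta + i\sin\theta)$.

r = |z| = sqrt(a^2 + b^2) = sqrt((13*sqrt(3))^2 + (13)^2) = sqrt(507 + 169) = sqrt(676) = 26
θ = arctan(b/a) = arctan(13/22.5167) (quadrant-adjusted) = 30°
z = 26(cos 30° + i sin 30°)


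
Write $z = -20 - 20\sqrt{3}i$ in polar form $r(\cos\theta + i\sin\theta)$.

r = |z| = sqrt(a^2 + b^2) = sqrt((-20)^2 + (-20*sqrt(3))^2) = sqrt(400 + 1200) = sqrt(1600) = 40
θ = arctan(b/a) = arctan(-34.641/-20) (quadrant-adjusted) = 240°
z = 40(cos 240° + i sin 240°)


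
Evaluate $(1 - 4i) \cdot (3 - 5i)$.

(a1*a2 - b1*b2) + (a1*b2 + b1*a2)i
= (3 - 20) + (-5 + (-12))i
= -17 - 17i


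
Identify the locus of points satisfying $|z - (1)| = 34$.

|z - z0| = r describes a circle centered at z0 with radius r
Here z0 = 1 and r = 34
Locus: Circle centered at (1, 0) with radius 34


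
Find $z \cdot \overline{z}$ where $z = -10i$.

z * conjugate(z) = |z|^2 = a^2 + b^2
= 0^2 + (-10)^2 = 100


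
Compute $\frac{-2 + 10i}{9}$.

Divisor is real, so divide each part by 9:
= -2/9 + (10/9)i


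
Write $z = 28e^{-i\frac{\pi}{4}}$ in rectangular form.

a = r cos θ = 28 * sqrt(2)/2 = 14*sqrt(2)
b = r sin θ = 28 * -sqrt(2)/2 = -14*sqrt(2)
z = 14*sqrt(2) - 14*sqrt(2)i


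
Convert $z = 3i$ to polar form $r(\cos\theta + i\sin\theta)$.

r = |z| = sqrt(a^2 + b^2) = sqrt((0)^2 + (3)^2) = sqrt(0 + 9) = sqrt(9) = 3
a = 0 and b > 0, so z lies on the positive imaginary axis: θ = 90°
z = 3(cos 90° + i sin 90°)


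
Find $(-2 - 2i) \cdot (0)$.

(a1*a2 - b1*b2) + (a1*b2 + b1*a2)i
= (0 - 0) + (0 + 0)i
= 0


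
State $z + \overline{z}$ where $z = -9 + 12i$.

z + conjugate(z) = (a + bi) + (a - bi) = 2a
= 2 * (-9) = -18


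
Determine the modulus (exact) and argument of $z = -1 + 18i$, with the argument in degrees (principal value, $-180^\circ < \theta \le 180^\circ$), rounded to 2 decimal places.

|z| = sqrt((-1)^2 + 18^2) = sqrt(325)
arg(z) = arctan(b/a) = arctan(18/-1) (quadrant-adjusted) = 93.18°


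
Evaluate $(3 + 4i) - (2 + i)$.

(3 - 2) + (4 - 1)i = 1 + 3i


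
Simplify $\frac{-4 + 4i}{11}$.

Divisor is real, so divide each part by 11:
= -4/11 + (4/11)i


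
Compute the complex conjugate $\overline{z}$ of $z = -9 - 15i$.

If z = a + bi, then conjugate(z) = a - bi
conjugate(-9 - 15i) = -9 + 15i


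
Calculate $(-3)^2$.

(a + bi)^2 = a^2 - b^2 + 2abi
= (-3)^2 - 0^2 + 2*(-3)*0i
= 9


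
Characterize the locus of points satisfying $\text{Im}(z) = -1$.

Im(z) = y where z = x + yi; the equation y = -1 is satisfied by all points with that y-coordinate
Locus: Horizontal line y = -1


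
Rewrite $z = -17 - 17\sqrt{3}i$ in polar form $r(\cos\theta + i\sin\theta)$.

r = |z| = sqrt(a^2 + b^2) = sqrt((-17)^2 + (-17*sqrt(3))^2) = sqrt(289 + 867) = sqrt(1156) = 34
θ = arctan(b/a) = arctan(-29.4449/-17) (quadrant-adjusted) = 240°
z = 34(cos 240° + i sin 240°)


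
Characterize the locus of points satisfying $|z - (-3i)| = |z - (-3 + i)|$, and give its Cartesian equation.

|z - z1| = |z - z2| means z is equidistant from z1 and z2,
i.e. the perpendicular bisector of the segment from (0, -3) to (-3, 1) (midpoint (-3/2, -1)).
With z = x + yi, square both sides:
(x - 0)^2 + (y - (-3))^2 = (x - (-3))^2 + (y - 1)^2
The x^2 and y^2 terms cancel: -6x + 8y = 10 - 9 = 1
Simplify: 6x - 8y = -1
Locus: Perpendicular bisector of the segment from (0, -3) to (-3, 1): the line 6x - 8y = -1


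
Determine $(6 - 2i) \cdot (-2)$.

(a1*a2 - b1*b2) + (a1*b2 + b1*a2)i
= (-12 - 0) + (0 + 4)i
= -12 + 4i


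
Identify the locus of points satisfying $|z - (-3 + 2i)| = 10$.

|z - z0| = r describes a circle centered at z0 with radius r
Here z0 = -3 + 2i and r = 10
Locus: Circle centered at (-3, 2) with radius 10


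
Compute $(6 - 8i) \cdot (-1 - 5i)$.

(a1*a2 - b1*b2) + (a1*b2 + b1*a2)i
= (-6 - 40) + (-30 + 8)i
= -46 - 22i


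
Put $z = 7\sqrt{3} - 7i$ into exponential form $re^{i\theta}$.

r = |z| = sqrt((7*sqrt(3))^2 + (-7)^2) = sqrt(147 + 49) = sqrt(196) = 14
θ = arctan(b/a) = arctan(-7/12.1244) (quadrant-adjusted) = -30° = -π/6
z = 14e^(-i*π/6)


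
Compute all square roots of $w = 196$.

|w| = 196, arg(w) = 0°
Root modulus = 196^(1/2) = 14
Root arguments: θ_k = (0° + 360°k)/2 for k = 0, 1, ..., 1
Roots: 14, -14


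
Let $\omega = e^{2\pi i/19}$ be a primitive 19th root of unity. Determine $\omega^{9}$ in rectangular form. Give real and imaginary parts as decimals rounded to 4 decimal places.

ω^9 = e^(2πi·9/19) = e^(i·18π/19)
= cos(18π/19) + i sin(18π/19)
= -0.9864 + 0.1646i


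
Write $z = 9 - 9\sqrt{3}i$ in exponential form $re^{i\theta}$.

r = |z| = sqrt((9)^2 + (-9*sqrt(3))^2) = sqrt(81 + 243) = sqrt(324) = 18
θ = arctan(b/a) = arctan(-15.5885/9) (quadrant-adjusted) = -60° = -π/3
z = 18e^(-i*π/3)


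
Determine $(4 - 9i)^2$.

(a + bi)^2 = a^2 - b^2 + 2abi
= 4^2 - (-9)^2 + 2*4*(-9)i
= -65 - 72i


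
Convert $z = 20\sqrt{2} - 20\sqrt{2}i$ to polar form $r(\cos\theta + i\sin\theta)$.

r = |z| = sqrt(a^2 + b^2) = sqrt((20*sqrt(2))^2 + (-20*sqrt(2))^2) = sqrt(800 + 800) = sqrt(1600) = 40
θ = arctan(b/a) = arctan(-28.2843/28.2843) (quadrant-adjusted) = 315°
z = 40(cos 315° + i sin 315°)


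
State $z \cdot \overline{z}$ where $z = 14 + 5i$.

z * conjugate(z) = |z|^2 = a^2 + b^2
= 14^2 + 5^2 = 221


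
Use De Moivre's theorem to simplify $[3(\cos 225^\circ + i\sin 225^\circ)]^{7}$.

By De Moivre: z^n = r^n(cos(nθ) + i sin(nθ))
= 3^7(cos(7*225°) + i sin(7*225°))
= 2187(cos 135° + i sin 135°)
= -2187*sqrt(2)/2 + (2187*sqrt(2)/2)i


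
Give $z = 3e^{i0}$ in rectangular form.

a = r cos θ = 3 * 1 = 3
b = r sin θ = 3 * 0 = 0
z = 3


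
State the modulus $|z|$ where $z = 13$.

|z| = sqrt(a^2 + b^2) = sqrt(13^2 + 0^2) = sqrt(169) = 13


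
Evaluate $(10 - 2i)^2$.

(a + bi)^2 = a^2 - b^2 + 2abi
= 10^2 - (-2)^2 + 2*10*(-2)i
= 96 - 40i


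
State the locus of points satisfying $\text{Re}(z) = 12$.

Re(z) = x where z = x + yi; the equation x = 12 is satisfied by all points with that x-coordinate
Locus: Vertical line x = 12


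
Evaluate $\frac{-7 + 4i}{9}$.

Divisor is real, so divide each part by 9:
= -7/9 + (4/9)i


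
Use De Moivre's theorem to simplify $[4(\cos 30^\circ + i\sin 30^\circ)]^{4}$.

By De Moivre: z^n = r^n(cos(nθ) + i sin(nθ))
= 4^4(cos(4*30°) + i sin(4*30°))
= 256(cos 120° + i sin 120°)
= -128 + 128*sqrt(3)i


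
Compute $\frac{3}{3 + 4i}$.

Multiply numerator and denominator by conjugate (3 - 4i):
= (3)(3 - 4i) / (3^2 + 4^2)
= (9 - 12i) / 25
= 9/25 - (12/25)i


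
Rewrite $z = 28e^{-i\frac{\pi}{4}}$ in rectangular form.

a = r cos θ = 28 * sqrt(2)/2 = 14*sqrt(2)
b = r sin θ = 28 * -sqrt(2)/2 = -14*sqrt(2)
z = 14*sqrt(2) - 14*sqrt(2)i


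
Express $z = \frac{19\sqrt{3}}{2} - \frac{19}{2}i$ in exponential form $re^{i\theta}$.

r = |z| = sqrt((19*sqrt(3)/2)^2 + (-19/2)^2) = sqrt(1083/4 + 361/4) = sqrt(361) = 19
θ = arctan(b/a) = arctan(-9.5/16.4545) (quadrant-adjusted) = -30° = -π/6
z = 19e^(-i*π/6)


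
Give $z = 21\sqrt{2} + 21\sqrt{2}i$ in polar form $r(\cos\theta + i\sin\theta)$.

r = |z| = sqrt(a^2 + b^2) = sqrt((21*sqrt(2))^2 + (21*sqrt(2))^2) = sqrt(882 + 882) = sqrt(1764) = 42
θ = arctan(b/a) = arctan(29.6985/29.6985) (quadrant-adjusted) = 45°
z = 42(cos 45° + i sin 45°)


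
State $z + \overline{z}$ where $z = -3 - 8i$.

z + conjugate(z) = (a + bi) + (a - bi) = 2a
= 2 * (-3) = -6


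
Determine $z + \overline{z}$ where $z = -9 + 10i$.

z + conjugate(z) = (a + bi) + (a - bi) = 2a
= 2 * (-9) = -18


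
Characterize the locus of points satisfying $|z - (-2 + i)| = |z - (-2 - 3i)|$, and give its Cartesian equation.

|z - z1| = |z - z2| means z is equidistant from z1 and z2,
i.e. the perpendicular bisector of the segment from (-2, 1) to (-2, -3) (midpoint (-2, -1)).
With z = x + yi, square both sides:
(x - (-2))^2 + (y - 1)^2 = (x - (-2))^2 + (y - (-3))^2
The x^2 and y^2 terms cancel: 0x + (-8)y = 13 - 5 = 8
Simplify: y = -1
Locus: Perpendicular bisector of the segment from (-2, 1) to (-2, -3): the line y = -1


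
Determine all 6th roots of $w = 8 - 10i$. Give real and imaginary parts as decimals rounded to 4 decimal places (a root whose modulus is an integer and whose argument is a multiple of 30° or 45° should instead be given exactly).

|w| = sqrt(164) ≈ 12.806248, arg(w) ≈ 308.659808°
Root modulus = sqrt(164)^(1/6) ≈ 1.529573
Root arguments: θ_k = (arg(w) + 360°k)/6 for k = 0, 1, ..., 5
Compute each root as (root modulus)(cos θ_k + i sin θ_k) using full-precision intermediates, then round to 4 decimal places.
Roots: 0.9534 + 1.1961i, -0.5592 + 1.4237i, -1.5125 + 0.2276i, -0.9534 - 1.1961i, 0.5592 - 1.4237i, 1.5125 - 0.2276i


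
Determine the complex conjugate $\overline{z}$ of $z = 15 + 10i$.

If z = a + bi, then conjugate(z) = a - bi
conjugate(15 + 10i) = 15 - 10i


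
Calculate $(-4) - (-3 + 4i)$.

(-4 - (-3)) + (0 - 4)i = -1 - 4i


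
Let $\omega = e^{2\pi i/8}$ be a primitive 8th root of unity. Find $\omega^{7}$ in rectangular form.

ω^7 = e^(2πi·7/8) = e^(i·7π/4)
= cos(7π/4) + i sin(7π/4)
= sqrt(2)/2 - (sqrt(2)/2)i


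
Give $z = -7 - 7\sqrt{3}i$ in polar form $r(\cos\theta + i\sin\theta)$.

r = |z| = sqrt(a^2 + b^2) = sqrt((-7)^2 + (-7*sqrt(3))^2) = sqrt(49 + 147) = sqrt(196) = 14
θ = arctan(b/a) = arctan(-12.1244/-7) (quadrant-adjusted) = 240°
z = 14(cos 240° + i sin 240°)


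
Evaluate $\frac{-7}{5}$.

Divisor is real, so divide each part by 5:
= -7/5


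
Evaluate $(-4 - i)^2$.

(a + bi)^2 = a^2 - b^2 + 2abi
= (-4)^2 - (-1)^2 + 2*(-4)*(-1)i
= 15 + 8i


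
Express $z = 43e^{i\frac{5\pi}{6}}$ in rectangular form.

a = r cos θ = 43 * -sqrt(3)/2 = -43*sqrt(3)/2
b = r sin θ = 43 * 1/2 = 43/2
z = -43*sqrt(3)/2 + (43/2)i


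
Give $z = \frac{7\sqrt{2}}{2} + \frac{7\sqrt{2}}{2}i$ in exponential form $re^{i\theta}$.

r = |z| = sqrt((7*sqrt(2)/2)^2 + (7*sqrt(2)/2)^2) = sqrt(49/2 + 49/2) = sqrt(49) = 7
θ = arctan(b/a) = arctan(4.9497/4.9497) (quadrant-adjusted) = 45° = π/4
z = 7e^(i*π/4)


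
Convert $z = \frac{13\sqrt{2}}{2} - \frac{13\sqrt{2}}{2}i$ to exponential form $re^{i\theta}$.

r = |z| = sqrt((13*sqrt(2)/2)^2 + (-13*sqrt(2)/2)^2) = sqrt(169/2 + 169/2) = sqrt(169) = 13
θ = arctan(b/a) = arctan(-9.1924/9.1924) (quadrant-adjusted) = -45° = -π/4
z = 13e^(-i*π/4)


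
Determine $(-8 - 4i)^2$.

(a + bi)^2 = a^2 - b^2 + 2abi
= (-8)^2 - (-4)^2 + 2*(-8)*(-4)i
= 48 + 64i


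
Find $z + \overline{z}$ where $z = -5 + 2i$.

z + conjugate(z) = (a + bi) + (a - bi) = 2a
= 2 * (-5) = -10


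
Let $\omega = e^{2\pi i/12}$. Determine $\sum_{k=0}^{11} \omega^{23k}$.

Let ζ = ω^23 = e^(2πi·23/12). Since 12 ∤ 23, ζ ≠ 1.
Sum = Σ_{k=0}^{11} ζ^k = (ζ^12 - 1)/(ζ - 1) = (ω^{23·12} - 1)/(ζ - 1) = (1 - 1)/(ζ - 1) = 0


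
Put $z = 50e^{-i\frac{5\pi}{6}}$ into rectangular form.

a = r cos θ = 50 * -sqrt(3)/2 = -25*sqrt(3)
b = r sin θ = 50 * -1/2 = -25
z = -25*sqrt(3) - 25i


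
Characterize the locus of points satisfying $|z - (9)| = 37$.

|z - z0| = r describes a circle centered at z0 with radius r
Here z0 = 9 and r = 37
Locus: Circle centered at (9, 0) with radius 37


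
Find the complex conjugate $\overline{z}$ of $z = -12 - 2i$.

If z = a + bi, then conjugate(z) = a - bi
conjugate(-12 - 2i) = -12 + 2i


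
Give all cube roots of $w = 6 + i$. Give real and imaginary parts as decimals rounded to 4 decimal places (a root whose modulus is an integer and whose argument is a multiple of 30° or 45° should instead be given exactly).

|w| = sqrt(37) ≈ 6.082763, arg(w) ≈ 9.462322°
Root modulus = sqrt(37)^(1/3) ≈ 1.825437
Root arguments: θ_k = (arg(w) + 360°k)/3 for k = 0, 1, ..., 2
Compute each root as (root modulus)(cos θ_k + i sin θ_k) using full-precision intermediates, then round to 4 decimal places.
Roots: 1.8227 + 0.1004i, -0.9983 + 1.5283i, -0.8244 - 1.6287i


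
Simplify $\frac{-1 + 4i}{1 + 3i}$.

Multiply numerator and denominator by conjugate (1 - 3i):
= (-1 + 4i)(1 - 3i) / (1^2 + 3^2)
= (11 + 7i) / 10
= 11/10 + (7/10)i


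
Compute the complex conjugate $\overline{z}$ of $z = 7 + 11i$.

If z = a + bi, then conjugate(z) = a - bi
conjugate(7 + 11i) = 7 - 11i


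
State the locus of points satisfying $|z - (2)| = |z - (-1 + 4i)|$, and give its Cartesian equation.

|z - z1| = |z - z2| means z is equidistant from z1 and z2,
i.e. the perpendicular bisector of the segment from (2, 0) to (-1, 4) (midpoint (1/2, 2)).
With z = x + yi, square both sides:
(x - 2)^2 + (y - 0)^2 = (x - (-1))^2 + (y - 4)^2
The x^2 and y^2 terms cancel: -6x + 8y = 17 - 4 = 13
Simplify: 6x - 8y = -13
Locus: Perpendicular bisector of the segment from (2, 0) to (-1, 4): the line 6x - 8y = -13


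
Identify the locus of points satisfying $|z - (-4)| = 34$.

|z - z0| = r describes a circle centered at z0 with radius r
Here z0 = -4 and r = 34
Locus: Circle centered at (-4, 0) with radius 34


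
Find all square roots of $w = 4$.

|w| = 4, arg(w) = 0°
Root modulus = 4^(1/2) = 2
Root arguments: θ_k = (0° + 360°k)/2 for k = 0, 1, ..., 1
Roots: 2, -2


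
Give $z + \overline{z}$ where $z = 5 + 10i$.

z + conjugate(z) = (a + bi) + (a - bi) = 2a
= 2 * 5 = 10


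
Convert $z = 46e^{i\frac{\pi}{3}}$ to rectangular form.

a = r cos θ = 46 * 1/2 = 23
b = r sin θ = 46 * sqrt(3)/2 = 23*sqrt(3)
z = 23 + 23*sqrt(3)i


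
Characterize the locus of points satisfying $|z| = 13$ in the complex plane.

|z| = 13 means sqrt(x^2 + y^2) = 13
This is a circle of radius 13 centered at the origin


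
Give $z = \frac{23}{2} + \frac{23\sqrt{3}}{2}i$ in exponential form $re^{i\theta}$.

r = |z| = sqrt((23/2)^2 + (23*sqrt(3)/2)^2) = sqrt(529/4 + 1587/4) = sqrt(529) = 23
θ = arctan(b/a) = arctan(19.9186/11.5) (quadrant-adjusted) = 60° = π/3
z = 23e^(i*π/3)


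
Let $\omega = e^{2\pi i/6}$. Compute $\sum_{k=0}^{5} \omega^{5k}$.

Let ζ = ω^5 = e^(2πi·5/6). Since 6 ∤ 5, ζ ≠ 1.
Sum = Σ_{k=0}^{5} ζ^k = (ζ^6 - 1)/(ζ - 1) = (ω^{5·6} - 1)/(ζ - 1) = (1 - 1)/(ζ - 1) = 0


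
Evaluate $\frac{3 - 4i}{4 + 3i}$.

Multiply numerator and denominator by conjugate (4 - 3i):
= (3 - 4i)(4 - 3i) / (4^2 + 3^2)
= (-25i) / 25
= -i


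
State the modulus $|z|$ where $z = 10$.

|z| = sqrt(a^2 + b^2) = sqrt(10^2 + 0^2) = sqrt(100) = 10


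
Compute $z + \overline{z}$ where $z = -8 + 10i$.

z + conjugate(z) = (a + bi) + (a - bi) = 2a
= 2 * (-8) = -16


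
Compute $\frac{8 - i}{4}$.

Divisor is real, so divide each part by 4:
= 2 - (1/4)i


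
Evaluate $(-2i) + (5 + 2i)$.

(0 + 5) + (-2 + 2)i = 5


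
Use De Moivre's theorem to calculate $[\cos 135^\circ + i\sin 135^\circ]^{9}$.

By De Moivre: z^n = r^n(cos(nθ) + i sin(nθ))
= 1^9(cos(9*135°) + i sin(9*135°))
= 1(cos 135° + i sin 135°)
= -sqrt(2)/2 + (sqrt(2)/2)i


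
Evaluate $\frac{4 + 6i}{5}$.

Divisor is real, so divide each part by 5:
= 4/5 + (6/5)i


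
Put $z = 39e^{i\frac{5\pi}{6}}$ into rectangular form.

a = r cos θ = 39 * -sqrt(3)/2 = -39*sqrt(3)/2
b = r sin θ = 39 * 1/2 = 39/2
z = -39*sqrt(3)/2 + (39/2)i


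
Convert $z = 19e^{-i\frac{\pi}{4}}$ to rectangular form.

a = r cos θ = 19 * sqrt(2)/2 = 19*sqrt(2)/2
b = r sin θ = 19 * -sqrt(2)/2 = -19*sqrt(2)/2
z = 19*sqrt(2)/2 - (19*sqrt(2)/2)i


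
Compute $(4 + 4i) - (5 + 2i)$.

(4 - 5) + (4 - 2)i = -1 + 2i


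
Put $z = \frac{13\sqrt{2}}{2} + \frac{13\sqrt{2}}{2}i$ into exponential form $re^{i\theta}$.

r = |z| = sqrt((13*sqrt(2)/2)^2 + (13*sqrt(2)/2)^2) = sqrt(169/2 + 169/2) = sqrt(169) = 13
θ = arctan(b/a) = arctan(9.1924/9.1924) (quadrant-adjusted) = 45° = π/4
z = 13e^(i*π/4)


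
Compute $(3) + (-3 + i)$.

(3 + (-3)) + (0 + 1)i = i


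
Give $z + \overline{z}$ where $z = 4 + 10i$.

z + conjugate(z) = (a + bi) + (a - bi) = 2a
= 2 * 4 = 8


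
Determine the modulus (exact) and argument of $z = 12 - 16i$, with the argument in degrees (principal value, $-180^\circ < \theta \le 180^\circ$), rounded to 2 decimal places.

|z| = sqrt(12^2 + (-16)^2) = 20
arg(z) = arctan(b/a) = arctan(-16/12) (quadrant-adjusted) = -53.13°


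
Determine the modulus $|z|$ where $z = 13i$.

|z| = sqrt(a^2 + b^2) = sqrt(0^2 + 13^2) = sqrt(169) = 13


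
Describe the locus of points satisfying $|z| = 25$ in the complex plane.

|z| = 25 means sqrt(x^2 + y^2) = 25
This is a circle of radius 25 centered at the origin


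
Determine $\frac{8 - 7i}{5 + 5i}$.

Multiply numerator and denominator by conjugate (5 - 5i):
= (8 - 7i)(5 - 5i) / (5^2 + 5^2)
= (5 - 75i) / 50
Divide through by 5: (1 - 15i) / 10
= 1/10 - (3/2)i


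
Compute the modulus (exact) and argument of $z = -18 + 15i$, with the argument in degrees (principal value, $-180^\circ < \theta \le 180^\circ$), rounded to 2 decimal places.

|z| = sqrt((-18)^2 + 15^2) = sqrt(549)
arg(z) = arctan(b/a) = arctan(15/-18) (quadrant-adjusted) = 140.19°


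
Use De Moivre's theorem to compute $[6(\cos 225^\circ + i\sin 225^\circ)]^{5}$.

By De Moivre: z^n = r^n(cos(nθ) + i sin(nθ))
= 6^5(cos(5*225°) + i sin(5*225°))
= 7776(cos 45° + i sin 45°)
= 3888*sqrt(2) + 3888*sqrt(2)i


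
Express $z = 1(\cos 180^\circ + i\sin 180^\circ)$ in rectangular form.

a = r cos θ = 1 * -1 = -1
b = r sin θ = 1 * 0 = 0
z = -1


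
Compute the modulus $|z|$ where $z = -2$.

|z| = sqrt(a^2 + b^2) = sqrt((-2)^2 + 0^2) = sqrt(4) = 2


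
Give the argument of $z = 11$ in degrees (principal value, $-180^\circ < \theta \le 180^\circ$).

b = 0 and a > 0, so z lies on the positive real axis: θ = 0°


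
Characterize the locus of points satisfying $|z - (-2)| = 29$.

|z - z0| = r describes a circle centered at z0 with radius r
Here z0 = -2 and r = 29
Locus: Circle centered at (-2, 0) with radius 29


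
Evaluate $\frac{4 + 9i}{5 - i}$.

Multiply numerator and denominator by conjugate (5 + i):
= (4 + 9i)(5 + i) / (5^2 + (-1)^2)
= (11 + 49i) / 26
= 11/26 + (49/26)i


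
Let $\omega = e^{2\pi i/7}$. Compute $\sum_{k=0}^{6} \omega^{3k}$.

Let ζ = ω^3 = e^(2πi·3/7). Since 7 ∤ 3, ζ ≠ 1.
Sum = Σ_{k=0}^{6} ζ^k = (ζ^7 - 1)/(ζ - 1) = (ω^{3·7} - 1)/(ζ - 1) = (1 - 1)/(ζ - 1) = 0


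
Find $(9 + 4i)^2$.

(a + bi)^2 = a^2 - b^2 + 2abi
= 9^2 - 4^2 + 2*9*4i
= 65 + 72i


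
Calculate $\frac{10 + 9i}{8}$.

Divisor is real, so divide each part by 8:
= 5/4 + (9/8)i


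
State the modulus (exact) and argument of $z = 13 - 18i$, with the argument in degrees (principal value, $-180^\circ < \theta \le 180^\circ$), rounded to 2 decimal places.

|z| = sqrt(13^2 + (-18)^2) = sqrt(493)
arg(z) = arctan(b/a) = arctan(-18/13) (quadrant-adjusted) = -54.16°


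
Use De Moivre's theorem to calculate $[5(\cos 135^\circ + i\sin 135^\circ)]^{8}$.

By De Moivre: z^n = r^n(cos(nθ) + i sin(nθ))
= 5^8(cos(8*135°) + i sin(8*135°))
= 390625(cos 0° + i sin 0°)
= 390625


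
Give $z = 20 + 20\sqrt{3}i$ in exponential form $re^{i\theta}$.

r = |z| = sqrt((20)^2 + (20*sqrt(3))^2) = sqrt(400 + 1200) = sqrt(1600) = 40
θ = arctan(b/a) = arctan(34.641/20) (quadrant-adjusted) = 60° = π/3
z = 40e^(i*π/3)


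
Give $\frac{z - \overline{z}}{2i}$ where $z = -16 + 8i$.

z - conjugate(z) = 2bi
(z - conjugate(z))/(2i) = 2bi/(2i) = b = 8


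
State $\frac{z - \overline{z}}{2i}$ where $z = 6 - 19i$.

z - conjugate(z) = 2bi
(z - conjugate(z))/(2i) = 2bi/(2i) = b = -19


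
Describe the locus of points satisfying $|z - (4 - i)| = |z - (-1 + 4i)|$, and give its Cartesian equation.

|z - z1| = |z - z2| means z is equidistant from z1 and z2,
i.e. the perpendicular bisector of the segment from (4, -1) to (-1, 4) (midpoint (3/2, 3/2)).
With z = x + yi, square both sides:
(x - 4)^2 + (y - (-1))^2 = (x - (-1))^2 + (y - 4)^2
The x^2 and y^2 terms cancel: -10x + 10y = 17 - 17 = 0
Simplify: x - y = 0
Locus: Perpendicular bisector of the segment from (4, -1) to (-1, 4): the line x - y = 0


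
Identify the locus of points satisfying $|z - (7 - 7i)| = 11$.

|z - z0| = r describes a circle centered at z0 with radius r
Here z0 = 7 - 7i and r = 11
Locus: Circle centered at (7, -7) with radius 11


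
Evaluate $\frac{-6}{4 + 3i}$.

Multiply numerator and denominator by conjugate (4 - 3i):
= (-6)(4 - 3i) / (4^2 + 3^2)
= (-24 + 18i) / 25
= -24/25 + (18/25)i


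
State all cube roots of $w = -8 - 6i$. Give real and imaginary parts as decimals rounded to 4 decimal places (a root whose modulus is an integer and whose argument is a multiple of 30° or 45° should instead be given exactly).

|w| = 10, arg(w) ≈ 216.869898°
Root modulus = 10^(1/3) ≈ 2.154435
Root arguments: θ_k = (arg(w) + 360°k)/3 for k = 0, 1, ..., 2
Compute each root as (root modulus)(cos θ_k + i sin θ_k) using full-precision intermediates, then round to 4 decimal places.
Roots: 0.6554 + 2.0523i, -2.1051 - 0.4586i, 1.4497 - 1.5937i
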